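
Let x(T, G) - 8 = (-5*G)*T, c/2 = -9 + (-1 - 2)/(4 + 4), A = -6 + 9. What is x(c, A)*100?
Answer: 28925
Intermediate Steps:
A = 3
c = -75/4 (c = 2*(-9 + (-1 - 2)/(4 + 4)) = 2*(-9 - 3/8) = 2*(-75/8) = -75/4 ≈ -18.750)
x(T, G) = 8 - 5*G*T (x(T, G) = 8 + (-5*G)*T = 8 - 5*G*T)
x(c, A)*100 = (8 - 5*3*(-75/4))*100 = (8 + 1125/4)*100 = (1157/4)*100 = 28925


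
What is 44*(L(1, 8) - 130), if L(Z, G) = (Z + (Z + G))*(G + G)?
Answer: 1320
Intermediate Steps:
L(Z, G) = 2*G*(G + 2*Z) (L(Z, G) = (Z + (G + Z))*(2*G) = (G + 2*Z)*(2*G) = 2*G*(G + 2*Z))
44*(L(1, 8) - 130) = 44*(2*8*(8 + 2*1) - 130) = 44*(2*8*(8 + 2) - 130) = 44*(2*8*10 - 130) = 44*(160 - 130) = 44*30 = 1320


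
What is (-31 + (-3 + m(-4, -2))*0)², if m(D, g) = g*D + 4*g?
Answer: 961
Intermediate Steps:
m(D, g) = 4*g + D*g (m(D, g) = D*g + 4*g = 4*g + D*g)
(-31 + (-3 + m(-4, -2))*0)² = (-31 + (-3 - 2*(4 - 4))*0)² = (-31 + (-3 - 2*0)*0)² = (-31 + (-3 + 0)*0)² = (-31 - 3*0)² = (-31 + 0)² = (-31)² = 961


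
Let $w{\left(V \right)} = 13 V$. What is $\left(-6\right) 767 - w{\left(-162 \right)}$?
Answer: $-2496$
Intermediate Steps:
$\left(-6\right) 767 - w{\left(-162 \right)} = \left(-6\right) 767 - 13 \left(-162\right) = -4602 - -2106 = -4602 + 2106 = -2496$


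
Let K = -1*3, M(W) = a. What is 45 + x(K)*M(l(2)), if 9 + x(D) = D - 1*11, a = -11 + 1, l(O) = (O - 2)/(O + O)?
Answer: 275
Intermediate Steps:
l(O) = (-2 + O)/(2*O) (l(O) = (-2 + O)/((2*O)) = (-2 + O)*(1/(2*O)) = (-2 + O)/(2*O))
a = -10
M(W) = -10
K = -3
x(D) = -20 + D (x(D) = -9 + (D - 1*11) = -9 + (D - 11) = -9 + (-11 + D) = -20 + D)
45 + x(K)*M(l(2)) = 45 + (-20 - 3)*(-10) = 45 - 23*(-10) = 45 + 230 = 275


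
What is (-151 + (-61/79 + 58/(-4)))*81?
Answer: -2127951/158 ≈ -13468.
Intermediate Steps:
(-151 + (-61/79 + 58/(-4)))*81 = (-151 + (-61*1/79 + 58*(-1/4)))*81 = (-151 + (-61/79 - 29/2))*81 = (-151 - 2413/158)*81 = -26271/158*81 = -2127951/158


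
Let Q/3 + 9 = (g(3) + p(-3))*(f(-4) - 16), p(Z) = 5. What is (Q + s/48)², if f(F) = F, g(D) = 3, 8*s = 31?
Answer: 37891347649/147456 ≈ 2.5697e+5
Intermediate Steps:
s = 31/8 (s = (⅛)*31 = 31/8 ≈ 3.8750)
Q = -507 (Q = -27 + 3*((3 + 5)*(-4 - 16)) = -27 + 3*(8*(-20)) = -27 + 3*(-160) = -27 - 480 = -507)
(Q + s/48)² = (-507 + (31/8)/48)² = (-507 + (31/8)*(1/48))² = (-507 + 31/384)² = (-194657/384)² = 37891347649/147456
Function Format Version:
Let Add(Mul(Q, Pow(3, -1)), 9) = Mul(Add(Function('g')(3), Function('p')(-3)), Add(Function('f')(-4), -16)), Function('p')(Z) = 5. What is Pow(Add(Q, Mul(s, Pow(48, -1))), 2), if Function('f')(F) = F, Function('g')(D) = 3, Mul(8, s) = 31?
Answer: Rational(37891347649, 147456) ≈ 2.5697e+5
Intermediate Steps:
s = Rational(31, 8) (s = Mul(Rational(1, 8), 31) = Rational(31, 8) ≈ 3.8750)
Q = -507 (Q = Add(-27, Mul(3, Mul(Add(3, 5), Add(-4, -16)))) = Add(-27, Mul(3, Mul(8, -20))) = Add(-27, Mul(3, -160)) = Add(-27, -480) = -507)
Pow(Add(Q, Mul(s, Pow(48, -1))), 2) = Pow(Add(-507, Mul(Rational(31, 8), Pow(48, -1))), 2) = Pow(Add(-507, Mul(Rational(31, 8), Rational(1, 48))), 2) = Pow(Add(-507, Rational(31, 384)), 2) = Pow(Rational(-194657, 384), 2) = Rational(37891347649, 147456)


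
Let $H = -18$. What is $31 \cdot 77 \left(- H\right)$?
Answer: $42966$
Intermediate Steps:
$31 \cdot 77 \left(- H\right) = 31 \cdot 77 \left(\left(-1\right) \left(-18\right)\right) = 2387 \cdot 18 = 42966$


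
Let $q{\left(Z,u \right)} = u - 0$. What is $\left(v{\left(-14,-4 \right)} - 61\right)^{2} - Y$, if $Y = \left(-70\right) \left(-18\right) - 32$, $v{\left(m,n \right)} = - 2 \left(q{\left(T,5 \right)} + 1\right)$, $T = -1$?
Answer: $4101$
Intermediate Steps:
$q{\left(Z,u \right)} = u$ ($q{\left(Z,u \right)} = u + 0 = u$)
$v{\left(m,n \right)} = -12$ ($v{\left(m,n \right)} = - 2 \left(5 + 1\right) = \left(-2\right) 6 = -12$)
$Y = 1228$ ($Y = 1260 - 32 = 1228$)
$\left(v{\left(-14,-4 \right)} - 61\right)^{2} - Y = \left(-12 - 61\right)^{2} - 1228 = \left(-73\right)^{2} - 1228 = 5329 - 1228 = 4101$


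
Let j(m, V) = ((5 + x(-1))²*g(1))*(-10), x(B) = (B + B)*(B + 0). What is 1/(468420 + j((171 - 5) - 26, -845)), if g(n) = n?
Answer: 1/467930 ≈ 2.1371e-6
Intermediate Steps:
x(B) = 2*B² (x(B) = (2*B)*B = 2*B²)
j(m, V) = -490 (j(m, V) = ((5 + 2*(-1)²)²*1)*(-10) = ((5 + 2*1)²*1)*(-10) = ((5 + 2)²*1)*(-10) = (7²*1)*(-10) = (49*1)*(-10) = 49*(-10) = -490)
1/(468420 + j((171 - 5) - 26, -845)) = 1/(468420 - 490) = 1/467930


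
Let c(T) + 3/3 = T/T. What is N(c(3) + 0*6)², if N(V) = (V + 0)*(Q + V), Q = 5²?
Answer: 0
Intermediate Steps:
c(T) = 0 (c(T) = -1 + T/T = -1 + 1 = 0)
Q = 25
N(V) = V*(25 + V) (N(V) = (V + 0)*(25 + V) = V*(25 + V))
N(c(3) + 0*6)² = ((0 + 0*6)*(25 + (0 + 0*6)))² = ((0 + 0)*(25 + (0 + 0)))² = (0*(25 + 0))² = (0*25)² = 0² = 0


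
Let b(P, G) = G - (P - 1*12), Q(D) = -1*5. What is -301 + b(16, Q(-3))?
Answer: -310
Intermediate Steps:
Q(D) = -5
b(P, G) = 12 + G - P (b(P, G) = G - (P - 12) = G - (-12 + P) = G + (12 - P) = 12 + G - P)
-301 + b(16, Q(-3)) = -301 + (12 - 5 - 1*16) = -301 + (12 - 5 - 16) = -301 - 9 = -310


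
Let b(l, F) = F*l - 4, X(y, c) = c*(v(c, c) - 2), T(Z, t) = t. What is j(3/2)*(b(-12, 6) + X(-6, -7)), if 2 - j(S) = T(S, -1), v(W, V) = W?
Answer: -39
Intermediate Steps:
j(S) = 3 (j(S) = 2 - 1*(-1) = 2 + 1 = 3)
X(y, c) = c*(-2 + c) (X(y, c) = c*(c - 2) = c*(-2 + c))
b(l, F) = -4 + F*l
j(3/2)*(b(-12, 6) + X(-6, -7)) = 3*((-4 + 6*(-12)) - 7*(-2 - 7)) = 3*((-4 - 72) - 7*(-9)) = 3*(-76 + 63) = 3*(-13) = -39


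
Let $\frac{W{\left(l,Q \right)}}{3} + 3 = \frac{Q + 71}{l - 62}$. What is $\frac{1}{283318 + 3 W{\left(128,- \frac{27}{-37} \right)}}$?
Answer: $\frac{407}{115303418} \approx 3.5298 \cdot 10^{-6}$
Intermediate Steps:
$W{\left(l,Q \right)} = -9 + \frac{3 \left(71 + Q\right)}{-62 + l}$ ($W{\left(l,Q \right)} = -9 + 3 \frac{Q + 71}{l - 62} = -9 + 3 \frac{71 + Q}{-62 + l} = -9 + \frac{3 \left(71 + Q\right)}{-62 + l}$)
$\frac{1}{283318 + 3 W{\left(128,- \frac{27}{-37} \right)}} = \frac{1}{283318 + 3 \frac{3 \left(257 - \frac{27}{-37} - 384\right)}{-62 + 128}} = \frac{1}{283318 + 3 \frac{3 \left(257 - - \frac{27}{37} - 384\right)}{66}} = \frac{1}{283318 + 3 \cdot 3 \cdot \frac{1}{66} \left(257 + \frac{27}{37} - 384\right)} = \frac{1}{283318 + 3 \cdot 3 \cdot \frac{1}{66} \left(- \frac{4672}{37}\right)} = \frac{1}{283318 + 3 \left(- \frac{2336}{407}\right)} = \frac{1}{283318 - \frac{7008}{407}} = \frac{1}{\frac{115303418}{407}} = \frac{407}{115303418}$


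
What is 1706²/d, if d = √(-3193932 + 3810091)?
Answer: 2910436*√616159/616159 ≈ 3707.8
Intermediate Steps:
d = √616159 ≈ 784.96
1706²/d = 1706²/(√616159) = 2910436*(√616159/616159) = 2910436*√616159/616159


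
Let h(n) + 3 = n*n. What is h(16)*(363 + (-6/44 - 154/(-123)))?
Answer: 22661831/246 ≈ 92121.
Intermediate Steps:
h(n) = -3 + n² (h(n) = -3 + n*n = -3 + n²)
h(16)*(363 + (-6/44 - 154/(-123))) = (-3 + 16²)*(363 + (-6/44 - 154/(-123))) = (-3 + 256)*(363 + (-6*1/44 - 154*(-1/123))) = 253*(363 + (-3/22 + 154/123)) = 253*(363 + 3019/2706) = 253*(985297/2706) = 22661831/246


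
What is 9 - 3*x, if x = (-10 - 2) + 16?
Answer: -3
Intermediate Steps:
x = 4 (x = -12 + 16 = 4)
9 - 3*x = 9 - 3*4 = 9 - 12 = -3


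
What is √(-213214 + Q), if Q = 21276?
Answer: I*√191938 ≈ 438.11*I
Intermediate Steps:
√(-213214 + Q) = √(-213214 + 21276) = √(-191938) = I*√191938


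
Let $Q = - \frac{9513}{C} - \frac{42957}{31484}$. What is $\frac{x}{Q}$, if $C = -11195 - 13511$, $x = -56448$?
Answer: $\frac{2439317855744}{42321575} \approx 57638.0$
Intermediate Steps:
$C = -24706$
$Q = - \frac{380894175}{388921852}$ ($Q = - \frac{9513}{-24706} - \frac{42957}{31484} = \left(-9513\right) \left(- \frac{1}{24706}\right) - \frac{42957}{31484} = \frac{9513}{24706} - \frac{42957}{31484} = - \frac{380894175}{388921852} \approx -0.97936$)
$\frac{x}{Q} = - \frac{56448}{- \frac{380894175}{388921852}} = \left(-56448\right) \left(- \frac{388921852}{380894175}\right) = \frac{2439317855744}{42321575}$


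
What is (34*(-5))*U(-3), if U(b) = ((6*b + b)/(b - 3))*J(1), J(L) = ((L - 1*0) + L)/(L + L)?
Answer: -595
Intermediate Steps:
J(L) = 1 (J(L) = ((L + 0) + L)/((2*L)) = (L + L)*(1/(2*L)) = (2*L)*(1/(2*L)) = 1)
U(b) = 7*b/(-3 + b) (U(b) = ((6*b + b)/(b - 3))*1 = ((7*b)/(-3 + b))*1 = (7*b/(-3 + b))*1 = 7*b/(-3 + b))
(34*(-5))*U(-3) = (34*(-5))*(7*(-3)/(-3 - 3)) = -1190*(-3)/(-6) = -1190*(-3)*(-1)/6 = -170*7/2 = -595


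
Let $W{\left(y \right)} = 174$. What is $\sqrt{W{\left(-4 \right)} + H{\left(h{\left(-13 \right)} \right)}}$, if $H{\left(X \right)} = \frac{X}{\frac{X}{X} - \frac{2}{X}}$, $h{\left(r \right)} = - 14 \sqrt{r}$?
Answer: $\sqrt{174 + \frac{2548}{2 + 14 i \sqrt{13}}} \approx 13.399 - 1.8807 i$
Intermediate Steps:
$H{\left(X \right)} = \frac{X}{1 - \frac{2}{X}}$
$\sqrt{W{\left(-4 \right)} + H{\left(h{\left(-13 \right)} \right)}} = \sqrt{174 + \frac{\left(- 14 \sqrt{-13}\right)^{2}}{-2 - 14 \sqrt{-13}}} = \sqrt{174 + \frac{\left(- 14 i \sqrt{13}\right)^{2}}{-2 - 14 i \sqrt{13}}} = \sqrt{174 - \frac{2548}{-2 - 14 i \sqrt{13}}}$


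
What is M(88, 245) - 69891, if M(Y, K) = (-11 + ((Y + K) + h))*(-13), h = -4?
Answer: -74025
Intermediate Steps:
M(Y, K) = 195 - 13*K - 13*Y (M(Y, K) = (-11 + ((Y + K) - 4))*(-13) = (-11 + ((K + Y) - 4))*(-13) = (-11 + (-4 + K + Y))*(-13) = (-15 + K + Y)*(-13) = 195 - 13*K - 13*Y)
M(88, 245) - 69891 = (195 - 13*245 - 13*88) - 69891 = (195 - 3185 - 1144) - 69891 = -4134 - 69891 = -74025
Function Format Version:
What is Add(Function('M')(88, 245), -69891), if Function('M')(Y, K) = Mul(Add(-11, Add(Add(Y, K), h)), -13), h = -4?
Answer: -74025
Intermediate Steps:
Function('M')(Y, K) = Add(195, Mul(-13, K), Mul(-13, Y)) (Function('M')(Y, K) = Mul(Add(-11, Add(Add(Y, K), -4)), -13) = Mul(Add(-11, Add(Add(K, Y), -4)), -13) = Mul(Add(-11, Add(-4, K, Y)), -13) = Mul(Add(-15, K, Y), -13) = Add(195, Mul(-13, K), Mul(-13, Y)))
Add(Function('M')(88, 245), -69891) = Add(Add(195, Mul(-13, 245), Mul(-13, 88)), -69891) = Add(Add(195, -3185, -1144), -69891) = Add(-4134, -69891) = -74025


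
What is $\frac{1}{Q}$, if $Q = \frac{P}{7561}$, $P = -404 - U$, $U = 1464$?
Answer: $- \frac{7561}{1868} \approx -4.0476$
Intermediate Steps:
$P = -1868$ ($P = -404 - 1464 = -1868$)
$Q = - \frac{1868}{7561} \approx -0.24706$
$\frac{1}{Q} = \frac{1}{- \frac{1868}{7561}} = - \frac{7561}{1868}$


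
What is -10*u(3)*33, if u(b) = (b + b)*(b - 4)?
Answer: 1980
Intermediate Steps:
u(b) = 2*b*(-4 + b) (u(b) = (2*b)*(-4 + b) = 2*b*(-4 + b))
-10*u(3)*33 = -20*3*(-4 + 3)*33 = -20*3*(-1)*33 = -10*(-6)*33 = 60*33 = 1980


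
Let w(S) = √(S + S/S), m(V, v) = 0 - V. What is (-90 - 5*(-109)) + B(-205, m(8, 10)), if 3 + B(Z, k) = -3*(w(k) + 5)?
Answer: 437 - 3*I*√7 ≈ 437.0 - 7.9373*I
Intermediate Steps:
m(V, v) = -V
w(S) = √(1 + S) (w(S) = √(S + 1) = √(1 + S))
B(Z, k) = -18 - 3*√(1 + k) (B(Z, k) = -3 - 3*(√(1 + k) + 5) = -3 - 3*(5 + √(1 + k)) = -3 + (-15 - 3*√(1 + k)) = -18 - 3*√(1 + k))
(-90 - 5*(-109)) + B(-205, m(8, 10)) = (-90 - 5*(-109)) + (-18 - 3*√(1 - 1*8)) = (-90 + 545) + (-18 - 3*√(1 - 8)) = 455 + (-18 - 3*I*√7) = 437 - 3*I*√7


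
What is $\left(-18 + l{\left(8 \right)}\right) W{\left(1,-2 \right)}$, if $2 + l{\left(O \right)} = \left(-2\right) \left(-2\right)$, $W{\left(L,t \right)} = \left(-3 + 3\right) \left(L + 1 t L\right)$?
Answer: $0$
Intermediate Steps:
$W{\left(L,t \right)} = 0$ ($W{\left(L,t \right)} = 0 \left(L + t L\right) = 0 \left(L + L t\right) = 0$)
$l{\left(O \right)} = 2$ ($l{\left(O \right)} = -2 - -4 = -2 + 4 = 2$)
$\left(-18 + l{\left(8 \right)}\right) W{\left(1,-2 \right)} = \left(-18 + 2\right) 0 = \left(-16\right) 0 = 0$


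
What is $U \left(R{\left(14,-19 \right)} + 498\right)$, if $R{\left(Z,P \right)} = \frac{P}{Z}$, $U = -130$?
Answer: $- \frac{451945}{7} \approx -64564.0$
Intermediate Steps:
$U \left(R{\left(14,-19 \right)} + 498\right) = - 130 \left(- \frac{19}{14} + 498\right) = \left(-130\right) \frac{6953}{14} = - \frac{451945}{7}$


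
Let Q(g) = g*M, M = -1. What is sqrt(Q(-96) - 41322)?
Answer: I*sqrt(41226) ≈ 203.04*I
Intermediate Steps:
Q(g) = -g (Q(g) = g*(-1) = -g)
sqrt(Q(-96) - 41322) = sqrt(-1*(-96) - 41322) = sqrt(96 - 41322) = sqrt(-41226) = I*sqrt(41226)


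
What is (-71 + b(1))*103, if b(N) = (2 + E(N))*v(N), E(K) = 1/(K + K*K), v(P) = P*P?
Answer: -14111/2 ≈ -7055.5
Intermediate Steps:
v(P) = P²
E(K) = 1/(K + K²)
b(N) = N²*(2 + 1/(N*(1 + N))) (b(N) = (2 + 1/(N*(1 + N)))*N² = N²*(2 + 1/(N*(1 + N))))
(-71 + b(1))*103 = (-71 + 1*(1 + 2*1*(1 + 1))/(1 + 1))*103 = (-71 + 1*(1 + 2*1*2)/2)*103 = (-71 + 1*(½)*(1 + 4))*103 = (-71 + 1*(½)*5)*103 = (-71 + 5/2)*103 = -137/2*103 = -14111/2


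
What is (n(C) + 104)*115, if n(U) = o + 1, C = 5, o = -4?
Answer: 11615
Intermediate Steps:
n(U) = -3 (n(U) = -4 + 1 = -3)
(n(C) + 104)*115 = (-3 + 104)*115 = 101*115 = 11615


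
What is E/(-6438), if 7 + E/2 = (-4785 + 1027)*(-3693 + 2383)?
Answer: -1640991/1073 ≈ -1529.3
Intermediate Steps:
E = 9845946 (E = -14 + 2*((-4785 + 1027)*(-3693 + 2383)) = -14 + 2*(-3758*(-1310)) = -14 + 2*4922980 = -14 + 9845960 = 9845946)
E/(-6438) = 9845946/(-6438) = 9845946*(-1/6438) = -1640991/1073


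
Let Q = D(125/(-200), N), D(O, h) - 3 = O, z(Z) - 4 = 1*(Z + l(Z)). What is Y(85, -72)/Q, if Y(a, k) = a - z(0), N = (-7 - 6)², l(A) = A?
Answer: 648/19 ≈ 34.105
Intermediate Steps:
z(Z) = 4 + 2*Z (z(Z) = 4 + 1*(Z + Z) = 4 + 1*(2*Z) = 4 + 2*Z)
N = 169 (N = (-13)² = 169)
D(O, h) = 3 + O
Q = 19/8 (Q = 3 + 125/(-200) = 3 + 125*(-1/200) = 3 - 5/8 = 19/8 ≈ 2.3750)
Y(a, k) = -4 + a (Y(a, k) = a - (4 + 2*0) = a - (4 + 0) = a - 1*4 = a - 4 = -4 + a)
Y(85, -72)/Q = (-4 + 85)/(19/8) = 81*(8/19) = 648/19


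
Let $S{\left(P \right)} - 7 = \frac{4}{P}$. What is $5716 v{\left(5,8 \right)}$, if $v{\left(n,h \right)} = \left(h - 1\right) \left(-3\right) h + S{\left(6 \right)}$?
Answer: $- \frac{2749396}{3} \approx -9.1647 \cdot 10^{5}$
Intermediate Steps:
$S{\left(P \right)} = 7 + \frac{4}{P}$
$v{\left(n,h \right)} = \frac{23}{3} + h \left(3 - 3 h\right)$ ($v{\left(n,h \right)} = \left(h - 1\right) \left(-3\right) h + \left(7 + \frac{4}{6}\right) = \left(-1 + h\right) \left(-3\right) h + \left(7 + 4 \cdot \frac{1}{6}\right) = \left(3 - 3 h\right) h + \left(7 + \frac{2}{3}\right) = h \left(3 - 3 h\right) + \frac{23}{3} = \frac{23}{3} + h \left(3 - 3 h\right)$)
$5716 v{\left(5,8 \right)} = 5716 \left(\frac{23}{3} - 3 \cdot 8^{2} + 3 \cdot 8\right) = 5716 \left(\frac{23}{3} - 192 + 24\right) = 5716 \left(- \frac{481}{3}\right) = - \frac{2749396}{3}$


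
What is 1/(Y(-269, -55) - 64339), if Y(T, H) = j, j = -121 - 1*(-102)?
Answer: -1/64358 ≈ -1.5538e-5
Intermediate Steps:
j = -19 (j = -121 + 102 = -19)
Y(T, H) = -19
1/(Y(-269, -55) - 64339) = 1/(-19 - 64339) = 1/(-64358) = -1/64358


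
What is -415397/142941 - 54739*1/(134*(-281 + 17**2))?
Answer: -123429149/2287056 ≈ -53.969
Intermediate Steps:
-415397/142941 - 54739*1/(134*(-281 + 17**2)) = -415397*1/142941 - 54739*1/(134*(-281 + 289)) = -415397/142941 - 54739/(134*8) = -415397/142941 - 54739/1072 = -415397/142941 - 54739*1/1072 = -415397/142941 - 817/16 = -123429149/2287056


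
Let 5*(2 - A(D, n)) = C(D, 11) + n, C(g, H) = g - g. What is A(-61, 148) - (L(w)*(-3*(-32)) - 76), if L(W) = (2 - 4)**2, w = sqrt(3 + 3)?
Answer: -1678/5 ≈ -335.60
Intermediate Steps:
w = sqrt(6) ≈ 2.4495
L(W) = 4 (L(W) = (-2)**2 = 4)
C(g, H) = 0
A(D, n) = 2 - n/5 (A(D, n) = 2 - (0 + n)/5 = 2 - n/5)
A(-61, 148) - (L(w)*(-3*(-32)) - 76) = (2 - 1/5*148) - (4*(-3*(-32)) - 76) = (2 - 148/5) - (4*96 - 76) = -138/5 - (384 - 76) = -138/5 - 1*308 = -138/5 - 308 = -1678/5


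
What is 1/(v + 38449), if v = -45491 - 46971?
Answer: -1/54013 ≈ -1.8514e-5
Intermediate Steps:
v = -92462
1/(v + 38449) = 1/(-92462 + 38449) = 1/(-54013) = -1/54013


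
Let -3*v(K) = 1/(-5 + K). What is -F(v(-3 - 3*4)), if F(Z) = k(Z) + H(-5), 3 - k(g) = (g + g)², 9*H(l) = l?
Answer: -733/300 ≈ -2.4433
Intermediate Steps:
H(l) = l/9
k(g) = 3 - 4*g² (k(g) = 3 - (g + g)² = 3 - (2*g)² = 3 - 4*g²)
v(K) = -1/(3*(-5 + K))
F(Z) = 22/9 - 4*Z² (F(Z) = (3 - 4*Z²) + (⅑)*(-5) = (3 - 4*Z²) - 5/9 = 22/9 - 4*Z²)
-F(v(-3 - 3*4)) = -(22/9 - 4/(-15 + 3*(-3 - 3*4))²) = -(22/9 - 4/(-15 + 3*(-3 - 12))²) = -(22/9 - 4/(-15 + 3*(-15))²) = -(22/9 - 4/(-15 - 45)²) = -(22/9 - 4*(-1/(-60))²) = -(22/9 - 4*(-1*(-1/60))²) = -(22/9 - 4*(1/60)²) = -(22/9 - 4*1/3600) = -(22/9 - 1/900) = -1*733/300 = -733/300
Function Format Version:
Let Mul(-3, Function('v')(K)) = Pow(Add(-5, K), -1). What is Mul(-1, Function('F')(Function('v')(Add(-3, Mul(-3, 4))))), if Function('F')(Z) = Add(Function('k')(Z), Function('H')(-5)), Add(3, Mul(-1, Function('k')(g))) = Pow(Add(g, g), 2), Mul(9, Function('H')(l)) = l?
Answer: Rational(-733, 300) ≈ -2.4433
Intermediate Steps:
Function('H')(l) = Mul(Rational(1, 9), l)
Function('k')(g) = Add(3, Mul(-4, Pow(g, 2))) (Function('k')(g) = Add(3, Mul(-1, Pow(Add(g, g), 2))) = Add(3, Mul(-1, Pow(Mul(2, g), 2))) = Add(3, Mul(-1, Mul(4, Pow(g, 2)))) = Add(3, Mul(-4, Pow(g, 2))))
Function('v')(K) = Mul(Rational(-1, 3), Pow(Add(-5, K), -1))
Function('F')(Z) = Add(Rational(22, 9), Mul(-4, Pow(Z, 2))) (Function('F')(Z) = Add(Add(3, Mul(-4, Pow(Z, 2))), Mul(Rational(1, 9), -5)) = Add(Add(3, Mul(-4, Pow(Z, 2))), Rational(-5, 9)) = Add(Rational(22, 9), Mul(-4, Pow(Z, 2))))
Mul(-1, Function('F')(Function('v')(Add(-3, Mul(-3, 4))))) = Mul(-1, Add(Rational(22, 9), Mul(-4, Pow(Mul(-1, Pow(Add(-15, Mul(3, Add(-3, Mul(-3, 4)))), -1)), 2)))) = Mul(-1, Add(Rational(22, 9), Mul(-4, Pow(Mul(-1, Pow(Add(-15, Mul(3, Add(-3, -12))), -1)), 2)))) = Mul(-1, Add(Rational(22, 9), Mul(-4, Pow(Mul(-1, Pow(Add(-15, Mul(3, -15)), -1)), 2)))) = Mul(-1, Add(Rational(22, 9), Mul(-4, Pow(Mul(-1, Pow(Add(-15, -45), -1)), 2)))) = Mul(-1, Add(Rational(22, 9), Mul(-4, Pow(Mul(-1, Pow(-60, -1)), 2)))) = Mul(-1, Add(Rational(22, 9), Mul(-4, Pow(Mul(-1, Rational(-1, 60)), 2)))) = Mul(-1, Add(Rational(22, 9), Mul(-4, Pow(Rational(1, 60), 2)))) = Mul(-1, Add(Rational(22, 9), Mul(-4, Rational(1, 3600)))) = Mul(-1, Add(Rational(22, 9), Rational(-1, 900))) = Mul(-1, Rational(733, 300)) = Rational(-733, 300)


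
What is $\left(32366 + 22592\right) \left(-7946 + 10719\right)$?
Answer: $152398534$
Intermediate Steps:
$\left(32366 + 22592\right) \left(-7946 + 10719\right) = 54958 \cdot 2773 = 152398534$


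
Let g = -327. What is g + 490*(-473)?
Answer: -232097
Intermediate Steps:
g + 490*(-473) = -327 + 490*(-473) = -327 - 231770 = -232097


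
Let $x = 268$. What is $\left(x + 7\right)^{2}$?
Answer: $75625$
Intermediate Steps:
$\left(x + 7\right)^{2} = \left(268 + 7\right)^{2} = 275^{2} = 75625$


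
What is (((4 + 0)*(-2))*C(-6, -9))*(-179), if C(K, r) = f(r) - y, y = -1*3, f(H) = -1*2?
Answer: 1432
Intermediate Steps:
f(H) = -2
y = -3
C(K, r) = 1 (C(K, r) = -2 - 1*(-3) = -2 + 3 = 1)
(((4 + 0)*(-2))*C(-6, -9))*(-179) = (((4 + 0)*(-2))*1)*(-179) = ((4*(-2))*1)*(-179) = -8*1*(-179) = -8*(-179) = 1432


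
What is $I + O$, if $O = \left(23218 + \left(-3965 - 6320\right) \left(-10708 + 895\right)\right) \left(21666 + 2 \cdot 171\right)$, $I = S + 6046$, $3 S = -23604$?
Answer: $2221705903562$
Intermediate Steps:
$S = -7868$ ($S = \frac{1}{3} \left(-23604\right) = -7868$)
$I = -1822$ ($I = -7868 + 6046 = -1822$)
$O = 2221705905384$ ($O = \left(23218 - -100926705\right) \left(21666 + 342\right) = \left(23218 + 100926705\right) 22008 = 100949923 \cdot 22008 = 2221705905384$)
$I + O = -1822 + 2221705905384 = 2221705903562$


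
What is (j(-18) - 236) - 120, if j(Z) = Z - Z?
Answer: -356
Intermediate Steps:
j(Z) = 0
(j(-18) - 236) - 120 = (0 - 236) - 120 = -236 - 120 = -356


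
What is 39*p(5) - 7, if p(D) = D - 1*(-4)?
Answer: 344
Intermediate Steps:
p(D) = 4 + D (p(D) = D + 4 = 4 + D)
39*p(5) - 7 = 39*(4 + 5) - 7 = 39*9 - 7 = 351 - 7 = 344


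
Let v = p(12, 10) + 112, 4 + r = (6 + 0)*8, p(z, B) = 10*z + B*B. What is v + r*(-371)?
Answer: -15992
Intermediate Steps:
p(z, B) = B² + 10*z (p(z, B) = 10*z + B² = B² + 10*z)
r = 44 (r = -4 + (6 + 0)*8 = -4 + 6*8 = -4 + 48 = 44)
v = 332 (v = (10² + 10*12) + 112 = (100 + 120) + 112 = 220 + 112 = 332)
v + r*(-371) = 332 + 44*(-371) = 332 - 16324 = -15992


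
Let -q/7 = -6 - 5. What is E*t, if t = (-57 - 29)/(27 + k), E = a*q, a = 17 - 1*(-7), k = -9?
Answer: -26488/3 ≈ -8829.3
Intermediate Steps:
a = 24 (a = 17 + 7 = 24)
q = 77 (q = -7*(-6 - 5) = -7*(-11) = 77)
E = 1848 (E = 24*77 = 1848)
t = -43/9 (t = (-57 - 29)/(27 - 9) = -86/18 = -86*1/18 = -43/9 ≈ -4.7778)
E*t = 1848*(-43/9) = -26488/3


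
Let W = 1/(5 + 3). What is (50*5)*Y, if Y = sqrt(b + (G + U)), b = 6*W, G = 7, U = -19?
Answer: 375*I*sqrt(5) ≈ 838.53*I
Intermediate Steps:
W = 1/8 ≈ 0.12500
b = 3/4 (b = 6*(1/8) = 3/4 ≈ 0.75000)
Y = 3*I*sqrt(5)/2 (Y = sqrt(3/4 + (7 - 19)) = sqrt(3/4 - 12) = sqrt(-45/4) = 3*I*sqrt(5)/2 ≈ 3.3541*I)
(50*5)*Y = (50*5)*(3*I*sqrt(5)/2) = 250*(3*I*sqrt(5)/2) = 375*I*sqrt(5)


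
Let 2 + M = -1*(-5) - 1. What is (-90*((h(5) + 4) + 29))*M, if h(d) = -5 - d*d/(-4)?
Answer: -6165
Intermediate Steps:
M = 2 (M = -2 + (-1*(-5) - 1) = -2 + (5 - 1) = -2 + 4 = 2)
h(d) = -5 + d**2/4 (h(d) = -5 - d*d*(-1/4) = -5 - d*(-d/4) = -5 - (-1)*d**2/4 = -5 + d**2/4)
(-90*((h(5) + 4) + 29))*M = -90*(((-5 + (1/4)*5**2) + 4) + 29)*2 = -90*(((-5 + (1/4)*25) + 4) + 29)*2 = -90*(((-5 + 25/4) + 4) + 29)*2 = -90*((5/4 + 4) + 29)*2 = -90*(21/4 + 29)*2 = -90*137/4*2 = -6165/2*2 = -6165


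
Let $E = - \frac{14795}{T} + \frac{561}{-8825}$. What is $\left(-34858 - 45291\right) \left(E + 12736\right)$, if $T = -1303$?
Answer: $- \frac{11748302975653308}{11498975} \approx -1.0217 \cdot 10^{9}$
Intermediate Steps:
$E = \frac{129834892}{11498975}$ ($E = - \frac{14795}{-1303} + \frac{561}{-8825} = \left(-14795\right) \left(- \frac{1}{1303}\right) + 561 \left(- \frac{1}{8825}\right) = \frac{14795}{1303} - \frac{561}{8825} = \frac{129834892}{11498975} \approx 11.291$)
$\left(-34858 - 45291\right) \left(E + 12736\right) = \left(-34858 - 45291\right) \left(\frac{129834892}{11498975} + 12736\right) = \left(-80149\right) \frac{146580780492}{11498975} = - \frac{11748302975653308}{11498975}$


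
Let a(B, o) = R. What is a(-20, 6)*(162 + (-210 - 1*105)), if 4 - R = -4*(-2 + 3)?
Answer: -1224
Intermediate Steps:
R = 8 (R = 4 - (-4)*(-2 + 3) = 4 - (-4) = 4 - 1*(-4) = 4 + 4 = 8)
a(B, o) = 8
a(-20, 6)*(162 + (-210 - 1*105)) = 8*(162 + (-210 - 1*105)) = 8*(162 + (-210 - 105)) = 8*(162 - 315) = 8*(-153) = -1224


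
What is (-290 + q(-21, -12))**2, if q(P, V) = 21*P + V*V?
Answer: 344569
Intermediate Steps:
q(P, V) = V**2 + 21*P (q(P, V) = 21*P + V**2 = V**2 + 21*P)
(-290 + q(-21, -12))**2 = (-290 + ((-12)**2 + 21*(-21)))**2 = (-290 + (144 - 441))**2 = (-290 - 297)**2 = (-587)**2 = 344569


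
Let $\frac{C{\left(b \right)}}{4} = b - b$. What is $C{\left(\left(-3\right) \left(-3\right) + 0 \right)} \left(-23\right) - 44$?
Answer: $-44$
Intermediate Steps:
$C{\left(b \right)} = 0$ ($C{\left(b \right)} = 4 \left(b - b\right) = 4 \cdot 0 = 0$)
$C{\left(\left(-3\right) \left(-3\right) + 0 \right)} \left(-23\right) - 44 = 0 \left(-23\right) - 44 = 0 - 44 = -44$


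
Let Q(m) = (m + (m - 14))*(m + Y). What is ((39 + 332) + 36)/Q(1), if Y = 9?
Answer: -407/120 ≈ -3.3917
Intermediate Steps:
Q(m) = (-14 + 2*m)*(9 + m) (Q(m) = (m + (m - 14))*(m + 9) = (m + (-14 + m))*(9 + m) = (-14 + 2*m)*(9 + m))
((39 + 332) + 36)/Q(1) = ((39 + 332) + 36)/(-126 + 2*1**2 + 4*1) = (371 + 36)/(-126 + 2*1 + 4) = 407/(-126 + 2 + 4) = 407/(-120) = 407*(-1/120) = -407/120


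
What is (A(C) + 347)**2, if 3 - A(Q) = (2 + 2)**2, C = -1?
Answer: 111556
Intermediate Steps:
A(Q) = -13 (A(Q) = 3 - (2 + 2)**2 = 3 - 1*4**2 = 3 - 1*16 = 3 - 16 = -13)
(A(C) + 347)**2 = (-13 + 347)**2 = 334**2 = 111556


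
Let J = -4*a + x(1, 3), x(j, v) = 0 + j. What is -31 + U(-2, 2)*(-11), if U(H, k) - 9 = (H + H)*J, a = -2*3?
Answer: 970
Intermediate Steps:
x(j, v) = j
a = -6
J = 25 (J = -4*(-6) + 1 = 24 + 1 = 25)
U(H, k) = 9 + 50*H (U(H, k) = 9 + (H + H)*25 = 9 + (2*H)*25 = 9 + 50*H)
-31 + U(-2, 2)*(-11) = -31 + (9 + 50*(-2))*(-11) = -31 + (9 - 100)*(-11) = -31 - 91*(-11) = -31 + 1001 = 970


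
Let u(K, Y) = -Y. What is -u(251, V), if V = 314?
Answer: 314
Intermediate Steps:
-u(251, V) = -(-1)*314 = -1*(-314) = 314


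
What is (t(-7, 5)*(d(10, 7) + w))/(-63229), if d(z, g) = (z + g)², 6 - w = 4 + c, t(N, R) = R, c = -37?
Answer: -1640/63229 ≈ -0.025937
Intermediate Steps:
w = 39 (w = 6 - (4 - 37) = 6 - 1*(-33) = 6 + 33 = 39)
d(z, g) = (g + z)²
(t(-7, 5)*(d(10, 7) + w))/(-63229) = (5*((7 + 10)² + 39))/(-63229) = (5*(17² + 39))*(-1/63229) = (5*(289 + 39))*(-1/63229) = (5*328)*(-1/63229) = 1640*(-1/63229) = -1640/63229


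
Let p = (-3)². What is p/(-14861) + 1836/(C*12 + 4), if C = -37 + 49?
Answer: 6820866/549857 ≈ 12.405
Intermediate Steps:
p = 9
C = 12
p/(-14861) + 1836/(C*12 + 4) = 9/(-14861) + 1836/(12*12 + 4) = 9*(-1/14861) + 1836/(144 + 4) = -9/14861 + 1836/148 = -9/14861 + 1836*(1/148) = -9/14861 + 459/37 = 6820866/549857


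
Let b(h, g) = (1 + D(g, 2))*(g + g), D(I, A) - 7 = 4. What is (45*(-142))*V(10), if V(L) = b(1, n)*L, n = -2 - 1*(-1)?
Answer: 1533600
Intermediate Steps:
D(I, A) = 11 (D(I, A) = 7 + 4 = 11)
n = -1 (n = -2 + 1 = -1)
b(h, g) = 24*g (b(h, g) = (1 + 11)*(g + g) = 12*(2*g) = 24*g)
V(L) = -24*L (V(L) = (24*(-1))*L = -24*L)
(45*(-142))*V(10) = (45*(-142))*(-24*10) = -6390*(-240) = 1533600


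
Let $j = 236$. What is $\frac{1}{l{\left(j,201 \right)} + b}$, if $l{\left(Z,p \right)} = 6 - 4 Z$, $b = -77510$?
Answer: $- \frac{1}{78448} \approx -1.2747 \cdot 10^{-5}$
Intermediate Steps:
$\frac{1}{l{\left(j,201 \right)} + b} = \frac{1}{\left(6 - 944\right) - 77510} = \frac{1}{-938 - 77510} = \frac{1}{-78448} = - \frac{1}{78448}$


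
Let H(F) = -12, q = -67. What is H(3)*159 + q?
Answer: -1975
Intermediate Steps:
H(3)*159 + q = -12*159 - 67 = -1908 - 67 = -1975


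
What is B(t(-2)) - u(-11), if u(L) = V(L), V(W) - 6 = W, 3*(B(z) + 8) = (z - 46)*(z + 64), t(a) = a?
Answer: -995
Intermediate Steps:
B(z) = -8 + (-46 + z)*(64 + z)/3 (B(z) = -8 + ((z - 46)*(z + 64))/3 = -8 + ((-46 + z)*(64 + z))/3 = -8 + (-46 + z)*(64 + z)/3)
V(W) = 6 + W
u(L) = 6 + L
B(t(-2)) - u(-11) = (-2968/3 + 6*(-2) + (⅓)*(-2)²) - (6 - 11) = (-2968/3 - 12 + (⅓)*4) - 1*(-5) = (-2968/3 - 12 + 4/3) + 5 = -1000 + 5 = -995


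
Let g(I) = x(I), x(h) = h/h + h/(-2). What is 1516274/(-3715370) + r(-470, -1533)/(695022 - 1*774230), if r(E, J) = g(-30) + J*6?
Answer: -21496625913/73571756740 ≈ -0.29219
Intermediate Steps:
x(h) = 1 - h/2 (x(h) = 1 + h*(-1/2) = 1 - h/2)
g(I) = 1 - I/2
r(E, J) = 16 + 6*J (r(E, J) = (1 - 1/2*(-30)) + J*6 = (1 + 15) + 6*J = 16 + 6*J)
1516274/(-3715370) + r(-470, -1533)/(695022 - 1*774230) = 1516274/(-3715370) + (16 + 6*(-1533))/(695022 - 1*774230) = 1516274*(-1/3715370) + (16 - 9198)/(695022 - 774230) = -758137/1857685 - 9182/(-79208) = -758137/1857685 - 9182*(-1/79208) = -758137/1857685 + 4591/39604 = -21496625913/73571756740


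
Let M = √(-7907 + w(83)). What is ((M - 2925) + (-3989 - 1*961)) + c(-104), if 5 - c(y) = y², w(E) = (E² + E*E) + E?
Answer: -18686 + √5954 ≈ -18609.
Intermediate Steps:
w(E) = E + 2*E² (w(E) = (E² + E²) + E = 2*E² + E = E + 2*E²)
M = √5954 (M = √(-7907 + 83*(1 + 2*83)) = √(-7907 + 83*(1 + 166)) = √(-7907 + 83*167) = √(-7907 + 13861) = √5954 ≈ 77.162)
c(y) = 5 - y²
((M - 2925) + (-3989 - 1*961)) + c(-104) = ((√5954 - 2925) + (-3989 - 1*961)) + (5 - 1*(-104)²) = ((-2925 + √5954) + (-3989 - 961)) + (5 - 1*10816) = ((-2925 + √5954) - 4950) + (5 - 10816) = (-7875 + √5954) - 10811 = -18686 + √5954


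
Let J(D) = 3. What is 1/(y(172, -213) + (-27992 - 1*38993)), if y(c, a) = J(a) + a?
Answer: -1/67195 ≈ -1.4882e-5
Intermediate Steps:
y(c, a) = 3 + a
1/(y(172, -213) + (-27992 - 1*38993)) = 1/((3 - 213) + (-27992 - 1*38993)) = 1/(-210 + (-27992 - 38993)) = 1/(-210 - 66985) = 1/(-67195) = -1/67195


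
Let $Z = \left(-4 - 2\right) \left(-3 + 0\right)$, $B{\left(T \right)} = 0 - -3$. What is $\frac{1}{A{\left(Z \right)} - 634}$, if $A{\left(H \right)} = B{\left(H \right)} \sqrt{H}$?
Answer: $- \frac{317}{200897} - \frac{9 \sqrt{2}}{401794} \approx -0.0016096$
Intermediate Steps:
$B{\left(T \right)} = 3$ ($B{\left(T \right)} = 0 + 3 = 3$)
$Z = 18$ ($Z = \left(-6\right) \left(-3\right) = 18$)
$A{\left(H \right)} = 3 \sqrt{H}$
$\frac{1}{A{\left(Z \right)} - 634} = \frac{1}{3 \sqrt{18} - 634} = \frac{1}{3 \cdot 3 \sqrt{2} - 634} = \frac{1}{9 \sqrt{2} - 634} = \frac{1}{-634 + 9 \sqrt{2}}$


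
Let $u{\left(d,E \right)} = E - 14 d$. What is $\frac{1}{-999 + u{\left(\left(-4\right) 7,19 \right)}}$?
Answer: $- \frac{1}{588} \approx -0.0017007$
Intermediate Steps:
$\frac{1}{-999 + u{\left(\left(-4\right) 7,19 \right)}} = \frac{1}{-999 - \left(-19 + 14 \left(\left(-4\right) 7\right)\right)} = \frac{1}{-999 + \left(19 - -392\right)} = \frac{1}{-999 + \left(19 + 392\right)} = \frac{1}{-999 + 411} = \frac{1}{-588} = - \frac{1}{588}$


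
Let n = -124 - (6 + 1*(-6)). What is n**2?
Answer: 15376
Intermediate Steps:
n = -124 (n = -124 - (6 - 6) = -124 - 1*0 = -124 + 0 = -124)
n**2 = (-124)**2 = 15376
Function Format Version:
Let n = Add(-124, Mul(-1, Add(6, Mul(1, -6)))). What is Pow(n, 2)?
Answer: 15376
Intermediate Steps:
n = -124 (n = Add(-124, Mul(-1, Add(6, -6))) = Add(-124, Mul(-1, 0)) = Add(-124, 0) = -124)
Pow(n, 2) = Pow(-124, 2) = 15376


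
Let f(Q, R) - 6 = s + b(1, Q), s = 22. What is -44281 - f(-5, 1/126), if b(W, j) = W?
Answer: -44310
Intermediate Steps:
f(Q, R) = 29 (f(Q, R) = 6 + (22 + 1) = 6 + 23 = 29)
-44281 - f(-5, 1/126) = -44281 - 1*29 = -44281 - 29 = -44310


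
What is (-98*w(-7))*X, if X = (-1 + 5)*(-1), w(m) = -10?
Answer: -3920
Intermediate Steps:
X = -4 (X = 4*(-1) = -4)
(-98*w(-7))*X = -98*(-10)*(-4) = 980*(-4) = -3920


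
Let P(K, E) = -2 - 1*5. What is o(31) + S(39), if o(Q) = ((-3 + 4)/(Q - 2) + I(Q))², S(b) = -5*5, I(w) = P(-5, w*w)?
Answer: 19779/841 ≈ 23.518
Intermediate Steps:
P(K, E) = -7 (P(K, E) = -2 - 5 = -7)
I(w) = -7
S(b) = -25
o(Q) = (-7 + 1/(-2 + Q))² (o(Q) = ((-3 + 4)/(Q - 2) - 7)² = (1/(-2 + Q) - 7)² = (-7 + 1/(-2 + Q))²)
o(31) + S(39) = (15 - 7*31)²/(-2 + 31)² - 25 = (15 - 217)²/29² - 25 = (1/841)*(-202)² - 25 = (1/841)*40804 - 25 = 40804/841 - 25 = 19779/841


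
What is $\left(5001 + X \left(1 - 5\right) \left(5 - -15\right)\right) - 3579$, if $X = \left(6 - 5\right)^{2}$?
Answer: $1342$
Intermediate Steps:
$X = 1$ ($X = 1^{2} = 1$)
$\left(5001 + X \left(1 - 5\right) \left(5 - -15\right)\right) - 3579 = \left(5001 + 1 \left(1 - 5\right) \left(5 - -15\right)\right) - 3579 = \left(5001 + 1 \left(-4\right) \left(5 + 15\right)\right) - 3579 = \left(5001 - 80\right) - 3579 = 4921 - 3579 = 1342$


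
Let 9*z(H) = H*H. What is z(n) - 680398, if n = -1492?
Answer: -3897518/9 ≈ -4.3306e+5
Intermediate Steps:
z(H) = H²/9 (z(H) = (H*H)/9 = H²/9)
z(n) - 680398 = (⅑)*(-1492)² - 680398 = (⅑)*2226064 - 680398 = 2226064/9 - 680398 = -3897518/9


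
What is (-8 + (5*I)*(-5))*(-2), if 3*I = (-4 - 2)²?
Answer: 616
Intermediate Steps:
I = 12 (I = (-4 - 2)²/3 = (⅓)*(-6)² = (⅓)*36 = 12)
(-8 + (5*I)*(-5))*(-2) = (-8 + (5*12)*(-5))*(-2) = (-8 + 60*(-5))*(-2) = (-8 - 300)*(-2) = -308*(-2) = 616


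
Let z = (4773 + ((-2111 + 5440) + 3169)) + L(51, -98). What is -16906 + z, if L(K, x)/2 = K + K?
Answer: -5431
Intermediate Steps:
L(K, x) = 4*K (L(K, x) = 2*(K + K) = 2*(2*K) = 4*K)
z = 11475 (z = (4773 + ((-2111 + 5440) + 3169)) + 4*51 = (4773 + (3329 + 3169)) + 204 = (4773 + 6498) + 204 = 11271 + 204 = 11475)
-16906 + z = -16906 + 11475 = -5431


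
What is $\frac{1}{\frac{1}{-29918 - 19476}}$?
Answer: $-49394$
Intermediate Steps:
$\frac{1}{\frac{1}{-29918 - 19476}} = \frac{1}{\frac{1}{-49394}} = \frac{1}{- \frac{1}{49394}} = -49394$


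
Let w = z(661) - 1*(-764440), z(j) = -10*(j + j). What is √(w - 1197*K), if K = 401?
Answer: √271223 ≈ 520.79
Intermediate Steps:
z(j) = -20*j
w = 751220 (w = -20*661 - 1*(-764440) = -13220 + 764440 = 751220)
√(w - 1197*K) = √(751220 - 1197*401) = √(751220 - 479997) = √271223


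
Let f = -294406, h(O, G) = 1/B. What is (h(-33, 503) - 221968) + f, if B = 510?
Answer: -263350739/510 ≈ -5.1637e+5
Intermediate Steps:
h(O, G) = 1/510
(h(-33, 503) - 221968) + f = (1/510 - 221968) - 294406 = -113203679/510 - 294406 = -263350739/510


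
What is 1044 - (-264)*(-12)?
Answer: -2124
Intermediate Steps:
1044 - (-264)*(-12) = 1044 - 132*24 = 1044 - 3168 = -2124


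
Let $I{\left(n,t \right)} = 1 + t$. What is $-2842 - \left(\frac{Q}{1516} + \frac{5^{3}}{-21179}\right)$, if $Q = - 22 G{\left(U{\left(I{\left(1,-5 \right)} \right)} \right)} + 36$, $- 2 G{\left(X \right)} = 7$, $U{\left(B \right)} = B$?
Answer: $- \frac{91251332215}{32107364} \approx -2842.1$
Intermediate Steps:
$G{\left(X \right)} = - \frac{7}{2}$ ($G{\left(X \right)} = \left(- \frac{1}{2}\right) 7 = - \frac{7}{2}$)
$Q = 113$ ($Q = \left(-22\right) \left(- \frac{7}{2}\right) + 36 = 77 + 36 = 113$)
$-2842 - \left(\frac{Q}{1516} + \frac{5^{3}}{-21179}\right) = -2842 - \left(\frac{113}{1516} + \frac{5^{3}}{-21179}\right) = -2842 - \left(113 \cdot \frac{1}{1516} + 125 \left(- \frac{1}{21179}\right)\right) = -2842 - \left(\frac{113}{1516} - \frac{125}{21179}\right) = -2842 - \frac{2203727}{32107364} = - \frac{91251332215}{32107364}$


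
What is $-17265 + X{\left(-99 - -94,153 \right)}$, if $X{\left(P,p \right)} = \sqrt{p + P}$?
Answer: $-17265 + 2 \sqrt{37} \approx -17253.0$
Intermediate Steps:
$X{\left(P,p \right)} = \sqrt{P + p}$
$-17265 + X{\left(-99 - -94,153 \right)} = -17265 + \sqrt{\left(-99 - -94\right) + 153} = -17265 + \sqrt{\left(-99 + 94\right) + 153} = -17265 + \sqrt{-5 + 153} = -17265 + \sqrt{148} = -17265 + 2 \sqrt{37}$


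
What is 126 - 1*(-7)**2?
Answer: 77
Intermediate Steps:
126 - 1*(-7)**2 = 126 - 1*49 = 126 - 49 = 77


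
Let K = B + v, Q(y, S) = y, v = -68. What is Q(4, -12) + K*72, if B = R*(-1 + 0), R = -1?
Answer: -4820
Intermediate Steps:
B = 1 (B = -(-1 + 0) = -1*(-1) = 1)
K = -67 (K = 1 - 68 = -67)
Q(4, -12) + K*72 = 4 - 67*72 = 4 - 4824 = -4820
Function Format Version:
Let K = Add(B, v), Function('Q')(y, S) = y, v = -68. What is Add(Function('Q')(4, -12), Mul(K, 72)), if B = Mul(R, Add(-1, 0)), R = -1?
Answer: -4820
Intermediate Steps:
B = 1 (B = Mul(-1, Add(-1, 0)) = Mul(-1, -1) = 1)
K = -67 (K = Add(1, -68) = -67)
Add(Function('Q')(4, -12), Mul(K, 72)) = Add(4, Mul(-67, 72)) = Add(4, -4824) = -4820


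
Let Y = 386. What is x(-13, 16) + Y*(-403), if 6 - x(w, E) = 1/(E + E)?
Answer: -4977665/32 ≈ -1.5555e+5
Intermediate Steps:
x(w, E) = 6 - 1/(2*E) (x(w, E) = 6 - 1/(E + E) = 6 - 1/(2*E))
x(-13, 16) + Y*(-403) = (6 - ½/16) + 386*(-403) = (6 - ½*1/16) - 155558 = (6 - 1/32) - 155558 = 191/32 - 155558 = -4977665/32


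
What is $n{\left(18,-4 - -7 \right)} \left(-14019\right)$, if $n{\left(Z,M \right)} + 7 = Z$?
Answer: $-154209$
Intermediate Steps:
$n{\left(Z,M \right)} = -7 + Z$
$n{\left(18,-4 - -7 \right)} \left(-14019\right) = \left(-7 + 18\right) \left(-14019\right) = 11 \left(-14019\right) = -154209$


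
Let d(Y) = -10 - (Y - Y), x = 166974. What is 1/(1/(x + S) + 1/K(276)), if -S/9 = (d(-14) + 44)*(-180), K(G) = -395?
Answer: -87711330/221659 ≈ -395.70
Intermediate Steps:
d(Y) = -10 (d(Y) = -10 - 1*0 = -10 + 0 = -10)
S = 55080 (S = -9*(-10 + 44)*(-180) = -306*(-180) = -9*(-6120) = 55080)
1/(1/(x + S) + 1/K(276)) = 1/(1/(166974 + 55080) + 1/(-395)) = 1/(1/222054 - 1/395) = 1/(-221659/87711330) = -87711330/221659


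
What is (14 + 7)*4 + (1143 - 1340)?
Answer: -113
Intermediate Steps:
(14 + 7)*4 + (1143 - 1340) = 21*4 - 197 = 84 - 197 = -113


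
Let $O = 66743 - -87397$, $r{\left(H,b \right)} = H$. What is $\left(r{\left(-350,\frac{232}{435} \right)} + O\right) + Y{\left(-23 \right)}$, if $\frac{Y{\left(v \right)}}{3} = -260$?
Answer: $153010$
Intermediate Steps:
$Y{\left(v \right)} = -780$ ($Y{\left(v \right)} = 3 \left(-260\right) = -780$)
$O = 154140$ ($O = 66743 + 87397 = 154140$)
$\left(r{\left(-350,\frac{232}{435} \right)} + O\right) + Y{\left(-23 \right)} = \left(-350 + 154140\right) - 780 = 153790 - 780 = 153010$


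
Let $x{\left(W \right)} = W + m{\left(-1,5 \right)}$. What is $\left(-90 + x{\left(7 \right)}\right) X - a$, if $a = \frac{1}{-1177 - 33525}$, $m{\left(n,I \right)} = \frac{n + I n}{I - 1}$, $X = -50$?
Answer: $\frac{146615951}{34702} \approx 4225.0$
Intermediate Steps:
$m{\left(n,I \right)} = \frac{n + I n}{-1 + I}$
$x{\left(W \right)} = - \frac{3}{2} + W$ ($x{\left(W \right)} = W - \frac{1 + 5}{-1 + 5} = W - \frac{1}{4} \cdot 6 = W - \frac{3}{2} = - \frac{3}{2} + W$)
$a = - \frac{1}{34702}$ ($a = \frac{1}{-34702} = - \frac{1}{34702} \approx -2.8817 \cdot 10^{-5}$)
$\left(-90 + x{\left(7 \right)}\right) X - a = \left(-90 + \left(- \frac{3}{2} + 7\right)\right) \left(-50\right) - - \frac{1}{34702} = \left(-90 + \frac{11}{2}\right) \left(-50\right) + \frac{1}{34702} = \left(- \frac{169}{2}\right) \left(-50\right) + \frac{1}{34702} = 4225 + \frac{1}{34702} = \frac{146615951}{34702}$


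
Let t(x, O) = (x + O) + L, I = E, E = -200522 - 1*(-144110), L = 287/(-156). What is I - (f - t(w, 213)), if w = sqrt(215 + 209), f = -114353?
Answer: 9071737/156 + 2*sqrt(106) ≈ 58173.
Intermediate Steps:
L = -287/156 (L = 287*(-1/156) = -287/156 ≈ -1.8397)
E = -56412 (E = -200522 + 144110 = -56412)
I = -56412
w = 2*sqrt(106) (w = sqrt(424) = 2*sqrt(106) ≈ 20.591)
t(x, O) = -287/156 + O + x (t(x, O) = (x + O) - 287/156 = (O + x) - 287/156 = -287/156 + O + x)
I - (f - t(w, 213)) = -56412 - (-114353 - (-287/156 + 213 + 2*sqrt(106))) = -56412 - (-114353 - (32941/156 + 2*sqrt(106))) = -56412 - (-114353 + (-32941/156 - 2*sqrt(106))) = -56412 - (-17872009/156 - 2*sqrt(106)) = -56412 + (17872009/156 + 2*sqrt(106)) = 9071737/156 + 2*sqrt(106)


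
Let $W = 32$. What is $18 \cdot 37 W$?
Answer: $21312$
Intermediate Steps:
$18 \cdot 37 W = 18 \cdot 37 \cdot 32 = 666 \cdot 32 = 21312$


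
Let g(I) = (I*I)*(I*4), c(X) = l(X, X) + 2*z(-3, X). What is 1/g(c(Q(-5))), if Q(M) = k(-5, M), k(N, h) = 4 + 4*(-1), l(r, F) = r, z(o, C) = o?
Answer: -1/864 ≈ -0.0011574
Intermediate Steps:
k(N, h) = 0 (k(N, h) = 4 - 4 = 0)
Q(M) = 0
c(X) = -6 + X (c(X) = X + 2*(-3) = X - 6 = -6 + X)
g(I) = 4*I**3 (g(I) = I**2*(4*I) = 4*I**3)
1/g(c(Q(-5))) = 1/(4*(-6 + 0)**3) = 1/(4*(-6)**3) = 1/(4*(-216)) = 1/(-864) = -1/864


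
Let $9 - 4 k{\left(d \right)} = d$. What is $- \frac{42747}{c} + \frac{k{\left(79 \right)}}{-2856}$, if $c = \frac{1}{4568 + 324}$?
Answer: $- \frac{170640552379}{816} \approx -2.0912 \cdot 10^{8}$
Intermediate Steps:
$c = \frac{1}{4892} \approx 0.00020442$
$k{\left(d \right)} = \frac{9}{4} - \frac{d}{4}$
$- \frac{42747}{c} + \frac{k{\left(79 \right)}}{-2856} = - 42747 \frac{1}{\frac{1}{4892}} + \frac{\frac{9}{4} - \frac{79}{4}}{-2856} = \left(-42747\right) 4892 + \left(\frac{9}{4} - \frac{79}{4}\right) \left(- \frac{1}{2856}\right) = -209118324 - - \frac{5}{816} = -209118324 + \frac{5}{816} = - \frac{170640552379}{816}$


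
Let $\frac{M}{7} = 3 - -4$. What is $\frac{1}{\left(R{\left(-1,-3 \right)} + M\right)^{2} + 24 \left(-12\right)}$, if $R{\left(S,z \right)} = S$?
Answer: $\frac{1}{2016} \approx 0.00049603$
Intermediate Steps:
$M = 49$ ($M = 7 \left(3 - -4\right) = 7 \left(3 + 4\right) = 7 \cdot 7 = 49$)
$\frac{1}{\left(R{\left(-1,-3 \right)} + M\right)^{2} + 24 \left(-12\right)} = \frac{1}{\left(-1 + 49\right)^{2} + 24 \left(-12\right)} = \frac{1}{48^{2} - 288} = \frac{1}{2304 - 288} = \frac{1}{2016}$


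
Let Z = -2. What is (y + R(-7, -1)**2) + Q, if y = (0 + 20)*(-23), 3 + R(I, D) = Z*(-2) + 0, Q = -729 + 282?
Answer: -906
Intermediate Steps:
Q = -447
R(I, D) = 1 (R(I, D) = -3 + (-2*(-2) + 0) = -3 + (4 + 0) = -3 + 4 = 1)
y = -460 (y = 20*(-23) = -460)
(y + R(-7, -1)**2) + Q = (-460 + 1**2) - 447 = (-460 + 1) - 447 = -459 - 447 = -906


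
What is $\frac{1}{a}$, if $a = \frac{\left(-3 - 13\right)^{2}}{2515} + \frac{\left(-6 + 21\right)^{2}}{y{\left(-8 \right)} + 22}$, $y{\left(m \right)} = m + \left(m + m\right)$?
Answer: $- \frac{5030}{565363} \approx -0.0088969$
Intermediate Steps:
$y{\left(m \right)} = 3 m$ ($y{\left(m \right)} = m + 2 m = 3 m$)
$a = - \frac{565363}{5030}$ ($a = \frac{\left(-3 - 13\right)^{2}}{2515} + \frac{\left(-6 + 21\right)^{2}}{3 \left(-8\right) + 22} = \left(-16\right)^{2} \cdot \frac{1}{2515} + \frac{15^{2}}{-24 + 22} = 256 \cdot \frac{1}{2515} + \frac{225}{-2} = \frac{256}{2515} + 225 \left(- \frac{1}{2}\right) = \frac{256}{2515} - \frac{225}{2} = - \frac{565363}{5030} \approx -112.4$)
$\frac{1}{a} = \frac{1}{- \frac{565363}{5030}} = - \frac{5030}{565363}$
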